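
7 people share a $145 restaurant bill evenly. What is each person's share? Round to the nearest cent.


Total bill: $145
Number of people: 7
Each pays: $145 / 7 = $20.7142... ≈ $20.71

$20.71


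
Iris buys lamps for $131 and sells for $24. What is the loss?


Selling price = $24
Cost price = $131
Loss = cost price - selling price:
Loss = $131 - $24 = $107

$107


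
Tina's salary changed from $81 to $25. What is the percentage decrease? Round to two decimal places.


Find the absolute change:
|25 - 81| = 56
Divide by original and multiply by 100:
56 / 81 x 100 = 69.1358...% ≈ 69.14%

69.14%


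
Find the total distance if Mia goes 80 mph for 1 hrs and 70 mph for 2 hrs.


Leg 1 distance:
80 x 1 = 80 miles
Leg 2 distance:
70 x 2 = 140 miles
Total distance:
80 + 140 = 220 miles

220 miles


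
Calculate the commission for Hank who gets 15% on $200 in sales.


Convert rate to decimal:
15% = 0.15
Multiply by sales:
$200 x 0.15 = $30

$30


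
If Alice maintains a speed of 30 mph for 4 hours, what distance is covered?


Use the formula: distance = speed x time
Speed = 30 mph, Time = 4 hours
30 x 4 = 120 miles

120 miles


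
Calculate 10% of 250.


Convert percentage to decimal:
10% = 0.1
Multiply:
250 x 0.1 = 25

25


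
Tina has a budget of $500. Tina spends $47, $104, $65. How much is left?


Add up expenses:
$47 + $104 + $65 = $216
Subtract from budget:
$500 - $216 = $284

$284


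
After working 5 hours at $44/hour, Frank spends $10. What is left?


Calculate earnings:
5 x $44 = $220
Subtract spending:
$220 - $10 = $210

$210


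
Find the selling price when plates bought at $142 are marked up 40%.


Calculate the markup amount:
40% of $142 = $56.80
Add to cost:
$142 + $56.80 = $198.80

$198.80


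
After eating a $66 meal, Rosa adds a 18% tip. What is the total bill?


Calculate the tip:
18% of $66 = $11.88
Add tip to meal cost:
$66 + $11.88 = $77.88

$77.88


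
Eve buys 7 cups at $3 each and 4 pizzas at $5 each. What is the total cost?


Cost of cups:
7 x $3 = $21
Cost of pizzas:
4 x $5 = $20
Add both:
$21 + $20 = $41

$41


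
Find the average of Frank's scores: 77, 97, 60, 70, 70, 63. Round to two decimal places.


Add the scores:
77 + 97 + 60 + 70 + 70 + 63 = 437
Divide by the number of tests:
437 / 6 = 72.8333... ≈ 72.83

72.83


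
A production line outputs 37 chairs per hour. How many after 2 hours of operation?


Production rate: 37 chairs per hour
Time: 2 hours
Total: 37 x 2 = 74 chairs

74 chairs


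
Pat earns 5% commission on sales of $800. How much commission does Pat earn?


Convert rate to decimal:
5% = 0.05
Multiply by sales:
$800 x 0.05 = $40

$40


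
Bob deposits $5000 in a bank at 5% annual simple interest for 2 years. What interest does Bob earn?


Use the formula I = P x R x T / 100
P x R x T = 5000 x 5 x 2 = 50000
I = 50000 / 100 = $500

$500


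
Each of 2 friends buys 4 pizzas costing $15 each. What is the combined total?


Cost per person:
4 x $15 = $60
Group total:
2 x $60 = $120

$120


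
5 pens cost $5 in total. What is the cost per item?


Total cost: $5
Number of items: 5
Unit price: $5 / 5 = $1

$1


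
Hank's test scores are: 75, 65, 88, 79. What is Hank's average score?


Add the scores:
75 + 65 + 88 + 79 = 307
Divide by the number of tests:
307 / 4 = 76.75

76.75


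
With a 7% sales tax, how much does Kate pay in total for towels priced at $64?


Calculate the tax:
7% of $64 = $4.48
Add tax to price:
$64 + $4.48 = $68.48

$68.48


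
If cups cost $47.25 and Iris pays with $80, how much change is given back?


Start with the amount paid:
$80
Subtract the price:
$80 - $47.25 = $32.75

$32.75


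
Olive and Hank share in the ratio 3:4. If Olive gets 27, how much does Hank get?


Find the multiplier:
27 / 3 = 9
Apply to Hank's share:
4 x 9 = 36

36


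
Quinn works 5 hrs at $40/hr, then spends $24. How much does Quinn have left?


Calculate earnings:
5 x $40 = $200
Subtract spending:
$200 - $24 = $176

$176


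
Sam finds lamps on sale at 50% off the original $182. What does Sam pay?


Calculate the discount amount:
50% of $182 = $91
Subtract from original:
$182 - $91 = $91

$91


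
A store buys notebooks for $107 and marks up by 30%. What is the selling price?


Calculate the markup amount:
30% of $107 = $32.10
Add to cost:
$107 + $32.10 = $139.10

$139.10


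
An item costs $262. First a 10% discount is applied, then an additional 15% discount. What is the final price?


First discount:
10% of $262 = $26.20
Price after first discount:
$262 - $26.20 = $235.80
Second discount:
15% of $235.80 = $35.37
Final price:
$235.80 - $35.37 = $200.43

$200.43


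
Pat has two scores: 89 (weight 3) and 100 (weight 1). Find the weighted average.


Weighted sum:
3 x 89 + 1 x 100 = 367
Total weight:
3 + 1 = 4
Weighted average:
367 / 4 = 91.75

91.75


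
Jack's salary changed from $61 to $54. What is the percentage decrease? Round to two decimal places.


Find the absolute change:
|54 - 61| = 7
Divide by original and multiply by 100:
7 / 61 x 100 = 11.4754...% ≈ 11.48%

11.48%


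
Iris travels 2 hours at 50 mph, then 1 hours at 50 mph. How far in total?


Leg 1 distance:
50 x 2 = 100 miles
Leg 2 distance:
50 x 1 = 50 miles
Total distance:
100 + 50 = 150 miles

150 miles


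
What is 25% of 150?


Convert percentage to decimal:
25% = 0.25
Multiply:
150 x 0.25 = 37.5

37.5


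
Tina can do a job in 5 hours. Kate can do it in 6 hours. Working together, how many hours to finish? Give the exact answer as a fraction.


Tina's rate: 1/5 of the job per hour
Kate's rate: 1/6 of the job per hour
Combined rate: 1/5 + 1/6 = 11/30 per hour
Time = 1 / (11/30) = 30/11 hours (≈ 2.73 hours)

30/11 hours


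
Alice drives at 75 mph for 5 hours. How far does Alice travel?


Use the formula: distance = speed x time
Speed = 75 mph, Time = 5 hours
75 x 5 = 375 miles

375 miles


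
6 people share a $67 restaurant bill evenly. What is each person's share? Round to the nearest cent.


Total bill: $67
Number of people: 6
Each pays: $67 / 6 = $11.1666... ≈ $11.17

$11.17


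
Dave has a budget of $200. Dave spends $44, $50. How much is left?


Add up expenses:
$44 + $50 = $94
Subtract from budget:
$200 - $94 = $106

$106


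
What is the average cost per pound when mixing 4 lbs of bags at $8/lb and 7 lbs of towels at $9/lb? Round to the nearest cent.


Cost of bags:
4 x $8 = $32
Cost of towels:
7 x $9 = $63
Total cost: $32 + $63 = $95
Total weight: 11 lbs
Average: $95 / 11 = $8.6363... ≈ $8.64/lb

$8.64/lb


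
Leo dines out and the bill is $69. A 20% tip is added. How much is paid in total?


Calculate the tip:
20% of $69 = $13.80
Add tip to meal cost:
$69 + $13.80 = $82.80

$82.80


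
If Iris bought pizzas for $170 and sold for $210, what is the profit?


Selling price = $210
Cost price = $170
Profit = selling price - cost price:
Profit = $210 - $170 = $40

$40


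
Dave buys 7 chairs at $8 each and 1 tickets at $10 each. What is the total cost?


Cost of chairs:
7 x $8 = $56
Cost of tickets:
1 x $10 = $10
Add both:
$56 + $10 = $66

$66


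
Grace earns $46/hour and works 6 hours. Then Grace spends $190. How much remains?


Calculate earnings:
6 x $46 = $276
Subtract spending:
$276 - $190 = $86

$86


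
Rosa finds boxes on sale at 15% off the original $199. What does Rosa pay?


Calculate the discount amount:
15% of $199 = $29.85
Subtract from original:
$199 - $29.85 = $169.15

$169.15


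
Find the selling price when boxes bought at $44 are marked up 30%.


Calculate the markup amount:
30% of $44 = $13.20
Add to cost:
$44 + $13.20 = $57.20

$57.20


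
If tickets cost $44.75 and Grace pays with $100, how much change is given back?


Start with the amount paid:
$100
Subtract the price:
$100 - $44.75 = $55.25

$55.25


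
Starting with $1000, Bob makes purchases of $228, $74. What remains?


Add up expenses:
$228 + $74 = $302
Subtract from budget:
$1000 - $302 = $698

$698


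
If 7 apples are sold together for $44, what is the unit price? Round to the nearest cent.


Total cost: $44
Number of items: 7
Unit price: $44 / 7 = $6.2857... ≈ $6.29

$6.29


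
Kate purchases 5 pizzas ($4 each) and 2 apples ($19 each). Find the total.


Cost of pizzas:
5 x $4 = $20
Cost of apples:
2 x $19 = $38
Add both:
$20 + $38 = $58

$58


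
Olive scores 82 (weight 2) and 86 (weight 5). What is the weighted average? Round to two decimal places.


Weighted sum:
2 x 82 + 5 x 86 = 594
Total weight:
2 + 5 = 7
Weighted average:
594 / 7 = 84.8571... ≈ 84.86

84.86


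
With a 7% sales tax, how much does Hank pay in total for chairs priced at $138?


Calculate the tax:
7% of $138 = $9.66
Add tax to price:
$138 + $9.66 = $147.66

$147.66


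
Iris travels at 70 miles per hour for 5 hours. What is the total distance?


Use the formula: distance = speed x time
Speed = 70 mph, Time = 5 hours
70 x 5 = 350 miles

350 miles


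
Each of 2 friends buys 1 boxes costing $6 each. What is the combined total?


Cost per person:
1 x $6 = $6
Group total:
2 x $6 = $12

$12


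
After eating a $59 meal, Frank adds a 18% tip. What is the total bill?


Calculate the tip:
18% of $59 = $10.62
Add tip to meal cost:
$59 + $10.62 = $69.62

$69.62


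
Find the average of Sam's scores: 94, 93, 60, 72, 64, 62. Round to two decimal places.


Add the scores:
94 + 93 + 60 + 72 + 64 + 62 = 445
Divide by the number of tests:
445 / 6 = 74.1666... ≈ 74.17

74.17


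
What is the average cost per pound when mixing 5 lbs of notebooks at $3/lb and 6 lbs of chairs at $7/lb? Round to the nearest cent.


Cost of notebooks:
5 x $3 = $15
Cost of chairs:
6 x $7 = $42
Total cost: $15 + $42 = $57
Total weight: 11 lbs
Average: $57 / 11 = $5.1818... ≈ $5.18/lb

$5.18/lb


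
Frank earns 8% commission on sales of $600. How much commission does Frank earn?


Convert rate to decimal:
8% = 0.08
Multiply by sales:
$600 x 0.08 = $48

$48


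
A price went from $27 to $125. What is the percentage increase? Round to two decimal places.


Find the absolute change:
|125 - 27| = 98
Divide by original and multiply by 100:
98 / 27 x 100 = 362.9629...% ≈ 362.96%

362.96%


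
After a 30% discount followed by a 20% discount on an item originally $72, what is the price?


First discount:
30% of $72 = $21.60
Price after first discount:
$72 - $21.60 = $50.40
Second discount:
20% of $50.40 = $10.08
Final price:
$50.40 - $10.08 = $40.32

$40.32


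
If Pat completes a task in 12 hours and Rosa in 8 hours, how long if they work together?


Pat's rate: 1/12 of the job per hour
Rosa's rate: 1/8 of the job per hour
Combined rate: 1/12 + 1/8 = 5/24 per hour
Time = 1 / (5/24) = 24/5 = 4.8 hours

4.8 hours


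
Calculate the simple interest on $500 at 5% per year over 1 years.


Use the formula I = P x R x T / 100
P x R x T = 500 x 5 x 1 = 2500
I = 2500 / 100 = $25

$25


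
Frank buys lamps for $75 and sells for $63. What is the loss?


Selling price = $63
Cost price = $75
Loss = cost price - selling price:
Loss = $75 - $63 = $12

$12


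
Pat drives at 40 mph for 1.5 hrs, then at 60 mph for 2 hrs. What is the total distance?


Leg 1 distance:
40 x 1.5 = 60 miles
Leg 2 distance:
60 x 2 = 120 miles
Total distance:
60 + 120 = 180 miles

180 miles


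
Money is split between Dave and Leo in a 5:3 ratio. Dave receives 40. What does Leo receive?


Find the multiplier:
40 / 5 = 8
Apply to Leo's share:
3 x 8 = 24

24


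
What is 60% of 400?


Convert percentage to decimal:
60% = 0.6
Multiply:
400 x 0.6 = 240

240


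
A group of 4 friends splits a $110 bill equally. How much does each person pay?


Total bill: $110
Number of people: 4
Each pays: $110 / 4 = $27.50

$27.50


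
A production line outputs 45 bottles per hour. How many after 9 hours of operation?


Production rate: 45 bottles per hour
Time: 9 hours
Total: 45 x 9 = 405 bottles

405 bottles


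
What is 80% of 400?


Convert percentage to decimal:
80% = 0.8
Multiply:
400 x 0.8 = 320

320


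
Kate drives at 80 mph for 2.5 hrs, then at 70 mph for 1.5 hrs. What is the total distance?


Leg 1 distance:
80 x 2.5 = 200 miles
Leg 2 distance:
70 x 1.5 = 105 miles
Total distance:
200 + 105 = 305 miles

305 miles


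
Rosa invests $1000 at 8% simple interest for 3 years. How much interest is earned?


Use the formula I = P x R x T / 100
P x R x T = 1000 x 8 x 3 = 24000
I = 24000 / 100 = $240

$240


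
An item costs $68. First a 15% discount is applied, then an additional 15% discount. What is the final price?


First discount:
15% of $68 = $10.20
Price after first discount:
$68 - $10.20 = $57.80
Second discount:
15% of $57.80 = $8.67
Final price:
$57.80 - $8.67 = $49.13

$49.13


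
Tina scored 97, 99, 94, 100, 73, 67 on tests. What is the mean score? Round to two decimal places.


Add the scores:
97 + 99 + 94 + 100 + 73 + 67 = 530
Divide by the number of tests:
530 / 6 = 88.3333... ≈ 88.33

88.33


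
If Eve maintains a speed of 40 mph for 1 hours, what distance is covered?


Use the formula: distance = speed x time
Speed = 40 mph, Time = 1 hours
40 x 1 = 40 miles

40 miles


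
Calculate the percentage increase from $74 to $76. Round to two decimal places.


Find the absolute change:
|76 - 74| = 2
Divide by original and multiply by 100:
2 / 74 x 100 = 2.7027...% ≈ 2.7%

2.7%


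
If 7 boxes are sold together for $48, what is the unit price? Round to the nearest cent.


Total cost: $48
Number of items: 7
Unit price: $48 / 7 = $6.8571... ≈ $6.86

$6.86


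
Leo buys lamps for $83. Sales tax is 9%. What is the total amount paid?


Calculate the tax:
9% of $83 = $7.47
Add tax to price:
$83 + $7.47 = $90.47

$90.47


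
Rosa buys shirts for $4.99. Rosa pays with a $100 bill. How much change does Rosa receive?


Start with the amount paid:
$100
Subtract the price:
$100 - $4.99 = $95.01

$95.01


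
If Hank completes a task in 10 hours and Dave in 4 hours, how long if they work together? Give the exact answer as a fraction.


Hank's rate: 1/10 of the job per hour
Dave's rate: 1/4 of the job per hour
Combined rate: 1/10 + 1/4 = 7/20 per hour
Time = 1 / (7/20) = 20/7 hours (≈ 2.86 hours)

20/7 hours


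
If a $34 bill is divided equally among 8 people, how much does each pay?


Total bill: $34
Number of people: 8
Each pays: $34 / 8 = $4.25

$4.25


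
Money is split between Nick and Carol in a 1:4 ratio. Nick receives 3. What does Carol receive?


Find the multiplier:
3 / 1 = 3
Apply to Carol's share:
4 x 3 = 12

12


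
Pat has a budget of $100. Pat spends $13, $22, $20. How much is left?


Add up expenses:
$13 + $22 + $20 = $55
Subtract from budget:
$100 - $55 = $45

$45


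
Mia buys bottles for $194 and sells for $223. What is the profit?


Selling price = $223
Cost price = $194
Profit = selling price - cost price:
Profit = $223 - $194 = $29

$29


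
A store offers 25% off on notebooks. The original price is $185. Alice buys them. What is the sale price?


Calculate the discount amount:
25% of $185 = $46.25
Subtract from original:
$185 - $46.25 = $138.75

$138.75


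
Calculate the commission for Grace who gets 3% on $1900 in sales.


Convert rate to decimal:
3% = 0.03
Multiply by sales:
$1900 x 0.03 = $57

$57


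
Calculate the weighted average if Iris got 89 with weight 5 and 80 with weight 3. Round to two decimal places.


Weighted sum:
5 x 89 + 3 x 80 = 685
Total weight:
5 + 3 = 8
Weighted average:
685 / 8 = 85.625 ≈ 85.63

85.63


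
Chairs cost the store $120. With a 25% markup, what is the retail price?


Calculate the markup amount:
25% of $120 = $30
Add to cost:
$120 + $30 = $150

$150


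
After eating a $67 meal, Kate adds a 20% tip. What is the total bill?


Calculate the tip:
20% of $67 = $13.40
Add tip to meal cost:
$67 + $13.40 = $80.40

$80.40


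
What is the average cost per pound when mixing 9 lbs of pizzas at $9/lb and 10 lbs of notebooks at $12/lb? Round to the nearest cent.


Cost of pizzas:
9 x $9 = $81
Cost of notebooks:
10 x $12 = $120
Total cost: $81 + $120 = $201
Total weight: 19 lbs
Average: $201 / 19 = $10.5789... ≈ $10.58/lb

$10.58/lb


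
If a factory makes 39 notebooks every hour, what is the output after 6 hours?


Production rate: 39 notebooks per hour
Time: 6 hours
Total: 39 x 6 = 234 notebooks

234 notebooks


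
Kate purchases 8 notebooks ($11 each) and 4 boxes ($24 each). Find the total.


Cost of notebooks:
8 x $11 = $88
Cost of boxes:
4 x $24 = $96
Add both:
$88 + $96 = $184

$184


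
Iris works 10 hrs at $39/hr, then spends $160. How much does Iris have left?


Calculate earnings:
10 x $39 = $390
Subtract spending:
$390 - $160 = $230

$230


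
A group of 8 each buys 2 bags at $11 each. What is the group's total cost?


Cost per person:
2 x $11 = $22
Group total:
8 x $22 = $176

$176


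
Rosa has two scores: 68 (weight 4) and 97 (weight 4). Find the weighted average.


Weighted sum:
4 x 68 + 4 x 97 = 660
Total weight:
4 + 4 = 8
Weighted average:
660 / 8 = 82.5

82.5


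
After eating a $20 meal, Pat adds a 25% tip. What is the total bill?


Calculate the tip:
25% of $20 = $5
Add tip to meal cost:
$20 + $5 = $25

$25


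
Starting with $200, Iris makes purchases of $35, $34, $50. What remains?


Add up expenses:
$35 + $34 + $50 = $119
Subtract from budget:
$200 - $119 = $81

$81


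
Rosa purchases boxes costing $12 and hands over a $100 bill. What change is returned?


Start with the amount paid:
$100
Subtract the price:
$100 - $12 = $88

$88


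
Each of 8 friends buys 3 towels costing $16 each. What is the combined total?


Cost per person:
3 x $16 = $48
Group total:
8 x $48 = $384

$384


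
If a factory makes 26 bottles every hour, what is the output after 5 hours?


Production rate: 26 bottles per hour
Time: 5 hours
Total: 26 x 5 = 130 bottles

130 bottles


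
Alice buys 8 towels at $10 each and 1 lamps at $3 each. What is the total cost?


Cost of towels:
8 x $10 = $80
Cost of lamps:
1 x $3 = $3
Add both:
$80 + $3 = $83

$83


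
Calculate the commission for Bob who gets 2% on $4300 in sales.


Convert rate to decimal:
2% = 0.02
Multiply by sales:
$4300 x 0.02 = $86

$86


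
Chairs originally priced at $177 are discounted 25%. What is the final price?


Calculate the discount amount:
25% of $177 = $44.25
Subtract from original:
$177 - $44.25 = $132.75

$132.75


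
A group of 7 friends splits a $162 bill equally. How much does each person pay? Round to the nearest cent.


Total bill: $162
Number of people: 7
Each pays: $162 / 7 = $23.1428... ≈ $23.14

$23.14


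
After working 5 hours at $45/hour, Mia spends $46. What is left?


Calculate earnings:
5 x $45 = $225
Subtract spending:
$225 - $46 = $179

$179


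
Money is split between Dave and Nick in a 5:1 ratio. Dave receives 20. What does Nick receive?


Find the multiplier:
20 / 5 = 4
Apply to Nick's share:
1 x 4 = 4

4


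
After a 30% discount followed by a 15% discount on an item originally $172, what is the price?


First discount:
30% of $172 = $51.60
Price after first discount:
$172 - $51.60 = $120.40
Second discount:
15% of $120.40 = $18.06
Final price:
$120.40 - $18.06 = $102.34

$102.34


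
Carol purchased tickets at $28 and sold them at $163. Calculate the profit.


Selling price = $163
Cost price = $28
Profit = selling price - cost price:
Profit = $163 - $28 = $135

$135


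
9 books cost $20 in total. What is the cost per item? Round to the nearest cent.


Total cost: $20
Number of items: 9
Unit price: $20 / 9 = $2.2222... ≈ $2.22

$2.22


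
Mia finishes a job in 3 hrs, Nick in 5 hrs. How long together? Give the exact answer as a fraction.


Mia's rate: 1/3 of the job per hour
Nick's rate: 1/5 of the job per hour
Combined rate: 1/3 + 1/5 = 8/15 per hour
Time = 1 / (8/15) = 15/8 hours (≈ 1.88 hours)

15/8 hours


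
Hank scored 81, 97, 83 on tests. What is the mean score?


Add the scores:
81 + 97 + 83 = 261
Divide by the number of tests:
261 / 3 = 87

87


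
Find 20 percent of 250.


Convert percentage to decimal:
20% = 0.2
Multiply:
250 x 0.2 = 50

50


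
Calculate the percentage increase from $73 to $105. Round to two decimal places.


Find the absolute change:
|105 - 73| = 32
Divide by original and multiply by 100:
32 / 73 x 100 = 43.8356...% ≈ 43.84%

43.84%


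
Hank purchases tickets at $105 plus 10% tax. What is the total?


Calculate the tax:
10% of $105 = $10.50
Add tax to price:
$105 + $10.50 = $115.50

$115.50


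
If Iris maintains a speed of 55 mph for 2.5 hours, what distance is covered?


Use the formula: distance = speed x time
Speed = 55 mph, Time = 2.5 hours
55 x 2.5 = 137.5 miles

137.5 miles


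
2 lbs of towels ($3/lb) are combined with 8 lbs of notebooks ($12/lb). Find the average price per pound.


Cost of towels:
2 x $3 = $6
Cost of notebooks:
8 x $12 = $96
Total cost: $6 + $96 = $102
Total weight: 10 lbs
Average: $102 / 10 = $10.20/lb

$10.20/lb


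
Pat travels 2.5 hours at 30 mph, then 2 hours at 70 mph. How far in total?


Leg 1 distance:
30 x 2.5 = 75 miles
Leg 2 distance:
70 x 2 = 140 miles
Total distance:
75 + 140 = 215 miles

215 miles


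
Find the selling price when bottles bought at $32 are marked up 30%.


Calculate the markup amount:
30% of $32 = $9.60
Add to cost:
$32 + $9.60 = $41.60

$41.60


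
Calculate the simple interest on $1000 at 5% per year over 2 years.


Use the formula I = P x R x T / 100
P x R x T = 1000 x 5 x 2 = 10000
I = 10000 / 100 = $100

$100


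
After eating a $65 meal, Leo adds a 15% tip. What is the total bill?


Calculate the tip:
15% of $65 = $9.75
Add tip to meal cost:
$65 + $9.75 = $74.75

$74.75


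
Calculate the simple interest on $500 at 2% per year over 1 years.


Use the formula I = P x R x T / 100
P x R x T = 500 x 2 x 1 = 1000
I = 1000 / 100 = $10

$10


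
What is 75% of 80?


Convert percentage to decimal:
75% = 0.75
Multiply:
80 x 0.75 = 60

60


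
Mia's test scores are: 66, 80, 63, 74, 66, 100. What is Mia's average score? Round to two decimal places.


Add the scores:
66 + 80 + 63 + 74 + 66 + 100 = 449
Divide by the number of tests:
449 / 6 = 74.8333... ≈ 74.83

74.83


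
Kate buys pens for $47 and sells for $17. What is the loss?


Selling price = $17
Cost price = $47
Loss = cost price - selling price:
Loss = $47 - $17 = $30

$30


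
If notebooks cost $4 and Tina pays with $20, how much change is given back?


Start with the amount paid:
$20
Subtract the price:
$20 - $4 = $16

$16


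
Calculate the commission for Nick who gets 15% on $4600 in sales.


Convert rate to decimal:
15% = 0.15
Multiply by sales:
$4600 x 0.15 = $690

$690


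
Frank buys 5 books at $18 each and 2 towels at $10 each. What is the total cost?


Cost of books:
5 x $18 = $90
Cost of towels:
2 x $10 = $20
Add both:
$90 + $20 = $110

$110


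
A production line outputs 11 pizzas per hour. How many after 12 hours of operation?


Production rate: 11 pizzas per hour
Time: 12 hours
Total: 11 x 12 = 132 pizzas

132 pizzas


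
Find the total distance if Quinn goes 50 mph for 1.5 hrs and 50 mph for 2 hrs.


Leg 1 distance:
50 x 1.5 = 75 miles
Leg 2 distance:
50 x 2 = 100 miles
Total distance:
75 + 100 = 175 miles

175 miles


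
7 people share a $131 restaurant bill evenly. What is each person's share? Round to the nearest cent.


Total bill: $131
Number of people: 7
Each pays: $131 / 7 = $18.7142... ≈ $18.71

$18.71


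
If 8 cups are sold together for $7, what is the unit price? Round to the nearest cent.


Total cost: $7
Number of items: 8
Unit price: $7 / 8 = $0.875 ≈ $0.88

$0.88


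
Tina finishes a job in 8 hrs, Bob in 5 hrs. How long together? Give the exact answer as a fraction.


Tina's rate: 1/8 of the job per hour
Bob's rate: 1/5 of the job per hour
Combined rate: 1/8 + 1/5 = 13/40 per hour
Time = 1 / (13/40) = 40/13 hours (≈ 3.08 hours)

40/13 hours


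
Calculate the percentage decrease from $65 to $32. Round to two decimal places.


Find the absolute change:
|32 - 65| = 33
Divide by original and multiply by 100:
33 / 65 x 100 = 50.7692...% ≈ 50.77%

50.77%


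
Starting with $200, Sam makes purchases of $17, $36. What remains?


Add up expenses:
$17 + $36 = $53
Subtract from budget:
$200 - $53 = $147

$147


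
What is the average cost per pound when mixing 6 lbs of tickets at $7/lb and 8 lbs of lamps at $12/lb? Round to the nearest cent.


Cost of tickets:
6 x $7 = $42
Cost of lamps:
8 x $12 = $96
Total cost: $42 + $96 = $138
Total weight: 14 lbs
Average: $138 / 14 = $9.8571... ≈ $9.86/lb

$9.86/lb


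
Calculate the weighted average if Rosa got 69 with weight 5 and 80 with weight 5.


Weighted sum:
5 x 69 + 5 x 80 = 745
Total weight:
5 + 5 = 10
Weighted average:
745 / 10 = 74.5

74.5


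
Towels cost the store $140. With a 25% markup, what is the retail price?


Calculate the markup amount:
25% of $140 = $35
Add to cost:
$140 + $35 = $175

$175


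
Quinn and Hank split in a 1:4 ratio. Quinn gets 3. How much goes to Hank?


Find the multiplier:
3 / 1 = 3
Apply to Hank's share:
4 x 3 = 12

12


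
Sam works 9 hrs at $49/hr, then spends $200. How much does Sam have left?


Calculate earnings:
9 x $49 = $441
Subtract spending:
$441 - $200 = $241

$241


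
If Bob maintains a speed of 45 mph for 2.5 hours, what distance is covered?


Use the formula: distance = speed x time
Speed = 45 mph, Time = 2.5 hours
45 x 2.5 = 112.5 miles

112.5 miles


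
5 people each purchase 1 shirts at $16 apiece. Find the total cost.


Cost per person:
1 x $16 = $16
Group total:
5 x $16 = $80

$80


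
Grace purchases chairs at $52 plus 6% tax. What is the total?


Calculate the tax:
6% of $52 = $3.12
Add tax to price:
$52 + $3.12 = $55.12

$55.12


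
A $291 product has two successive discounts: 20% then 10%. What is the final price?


First discount:
20% of $291 = $58.20
Price after first discount:
$291 - $58.20 = $232.80
Second discount:
10% of $232.80 = $23.28
Final price:
$232.80 - $23.28 = $209.52

$209.52


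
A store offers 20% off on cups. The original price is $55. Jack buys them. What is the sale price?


Calculate the discount amount:
20% of $55 = $11
Subtract from original:
$55 - $11 = $44

$44


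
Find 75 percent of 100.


Convert percentage to decimal:
75% = 0.75
Multiply:
100 x 0.75 = 75

75


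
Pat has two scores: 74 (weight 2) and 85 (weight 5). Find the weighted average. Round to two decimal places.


Weighted sum:
2 x 74 + 5 x 85 = 573
Total weight:
2 + 5 = 7
Weighted average:
573 / 7 = 81.8571... ≈ 81.86

81.86


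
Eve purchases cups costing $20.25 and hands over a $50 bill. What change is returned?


Start with the amount paid:
$50
Subtract the price:
$50 - $20.25 = $29.75

$29.75


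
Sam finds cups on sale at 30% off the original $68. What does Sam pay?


Calculate the discount amount:
30% of $68 = $20.40
Subtract from original:
$68 - $20.40 = $47.60

$47.60


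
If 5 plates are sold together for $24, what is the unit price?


Total cost: $24
Number of items: 5
Unit price: $24 / 5 = $4.80

$4.80


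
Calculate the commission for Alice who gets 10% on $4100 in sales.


Convert rate to decimal:
10% = 0.1
Multiply by sales:
$4100 x 0.1 = $410

$410


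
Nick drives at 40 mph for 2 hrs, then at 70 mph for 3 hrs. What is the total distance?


Leg 1 distance:
40 x 2 = 80 miles
Leg 2 distance:
70 x 3 = 210 miles
Total distance:
80 + 210 = 290 miles

290 miles


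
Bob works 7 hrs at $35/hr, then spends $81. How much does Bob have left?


Calculate earnings:
7 x $35 = $245
Subtract spending:
$245 - $81 = $164

$164


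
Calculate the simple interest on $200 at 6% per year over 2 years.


Use the formula I = P x R x T / 100
P x R x T = 200 x 6 x 2 = 2400
I = 2400 / 100 = $24

$24


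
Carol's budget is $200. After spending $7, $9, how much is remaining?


Add up expenses:
$7 + $9 = $16
Subtract from budget:
$200 - $16 = $184

$184


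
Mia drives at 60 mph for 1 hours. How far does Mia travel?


Use the formula: distance = speed x time
Speed = 60 mph, Time = 1 hours
60 x 1 = 60 miles

60 miles


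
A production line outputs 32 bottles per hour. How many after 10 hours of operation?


Production rate: 32 bottles per hour
Time: 10 hours
Total: 32 x 10 = 320 bottles

320 bottles


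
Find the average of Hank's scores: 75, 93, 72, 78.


Add the scores:
75 + 93 + 72 + 78 = 318
Divide by the number of tests:
318 / 4 = 79.5

79.5


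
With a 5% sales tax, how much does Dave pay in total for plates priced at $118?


Calculate the tax:
5% of $118 = $5.90
Add tax to price:
$118 + $5.90 = $123.90

$123.90


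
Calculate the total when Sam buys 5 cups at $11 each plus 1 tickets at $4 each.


Cost of cups:
5 x $11 = $55
Cost of tickets:
1 x $4 = $4
Add both:
$55 + $4 = $59

$59


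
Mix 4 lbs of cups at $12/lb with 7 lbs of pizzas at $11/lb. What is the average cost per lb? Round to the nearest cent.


Cost of cups:
4 x $12 = $48
Cost of pizzas:
7 x $11 = $77
Total cost: $48 + $77 = $125
Total weight: 11 lbs
Average: $125 / 11 = $11.3636... ≈ $11.36/lb

$11.36/lb


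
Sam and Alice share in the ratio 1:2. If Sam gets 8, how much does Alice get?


Find the multiplier:
8 / 1 = 8
Apply to Alice's share:
2 x 8 = 16

16


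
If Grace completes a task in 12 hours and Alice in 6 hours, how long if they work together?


Grace's rate: 1/12 of the job per hour
Alice's rate: 1/6 of the job per hour
Combined rate: 1/12 + 1/6 = 1/4 per hour
Time = 1 / (1/4) = 4 hours

4 hours


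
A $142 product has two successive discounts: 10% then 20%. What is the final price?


First discount:
10% of $142 = $14.20
Price after first discount:
$142 - $14.20 = $127.80
Second discount:
20% of $127.80 = $25.56
Final price:
$127.80 - $25.56 = $102.24

$102.24


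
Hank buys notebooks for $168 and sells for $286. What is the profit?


Selling price = $286
Cost price = $168
Profit = selling price - cost price:
Profit = $286 - $168 = $118

$118


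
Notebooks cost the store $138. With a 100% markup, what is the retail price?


Calculate the markup amount:
100% of $138 = $138
Add to cost:
$138 + $138 = $276

$276


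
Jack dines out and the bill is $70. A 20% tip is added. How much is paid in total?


Calculate the tip:
20% of $70 = $14
Add tip to meal cost:
$70 + $14 = $84

$84


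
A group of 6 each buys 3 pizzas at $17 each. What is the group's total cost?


Cost per person:
3 x $17 = $51
Group total:
6 x $51 = $306

$306


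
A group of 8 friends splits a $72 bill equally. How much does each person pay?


Total bill: $72
Number of people: 8
Each pays: $72 / 8 = $9

$9


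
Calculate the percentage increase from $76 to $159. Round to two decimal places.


Find the absolute change:
|159 - 76| = 83
Divide by original and multiply by 100:
83 / 76 x 100 = 109.2105...% ≈ 109.21%

109.21%


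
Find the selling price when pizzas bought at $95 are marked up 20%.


Calculate the markup amount:
20% of $95 = $19
Add to cost:
$95 + $19 = $114

$114


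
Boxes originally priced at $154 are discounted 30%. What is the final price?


Calculate the discount amount:
30% of $154 = $46.20
Subtract from original:
$154 - $46.20 = $107.80

$107.80


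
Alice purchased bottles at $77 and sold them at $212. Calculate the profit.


Selling price = $212
Cost price = $77
Profit = selling price - cost price:
Profit = $212 - $77 = $135

$135


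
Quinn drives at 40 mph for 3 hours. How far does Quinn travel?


Use the formula: distance = speed x time
Speed = 40 mph, Time = 3 hours
40 x 3 = 120 miles

120 miles


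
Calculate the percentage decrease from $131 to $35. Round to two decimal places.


Find the absolute change:
|35 - 131| = 96
Divide by original and multiply by 100:
96 / 131 x 100 = 73.2824...% ≈ 73.28%

73.28%


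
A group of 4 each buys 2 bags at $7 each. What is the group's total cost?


Cost per person:
2 x $7 = $14
Group total:
4 x $14 = $56

$56


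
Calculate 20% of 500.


Convert percentage to decimal:
20% = 0.2
Multiply:
500 x 0.2 = 100

100


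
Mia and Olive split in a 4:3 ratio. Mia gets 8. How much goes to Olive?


Find the multiplier:
8 / 4 = 2
Apply to Olive's share:
3 x 2 = 6

6


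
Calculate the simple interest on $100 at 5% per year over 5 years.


Use the formula I = P x R x T / 100
P x R x T = 100 x 5 x 5 = 2500
I = 2500 / 100 = $25

$25


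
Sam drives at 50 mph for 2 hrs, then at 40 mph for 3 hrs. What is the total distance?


Leg 1 distance:
50 x 2 = 100 miles
Leg 2 distance:
40 x 3 = 120 miles
Total distance:
100 + 120 = 220 miles

220 miles


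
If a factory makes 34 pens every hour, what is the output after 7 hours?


Production rate: 34 pens per hour
Time: 7 hours
Total: 34 x 7 = 238 pens

238 pens


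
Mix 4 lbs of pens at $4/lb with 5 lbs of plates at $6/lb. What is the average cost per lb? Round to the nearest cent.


Cost of pens:
4 x $4 = $16
Cost of plates:
5 x $6 = $30
Total cost: $16 + $30 = $46
Total weight: 9 lbs
Average: $46 / 9 = $5.1111... ≈ $5.11/lb

$5.11/lb


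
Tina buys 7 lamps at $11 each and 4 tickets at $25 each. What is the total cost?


Cost of lamps:
7 x $11 = $77
Cost of tickets:
4 x $25 = $100
Add both:
$77 + $100 = $177

$177


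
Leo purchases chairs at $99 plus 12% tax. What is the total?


Calculate the tax:
12% of $99 = $11.88
Add tax to price:
$99 + $11.88 = $110.88

$110.88


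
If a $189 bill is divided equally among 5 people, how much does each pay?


Total bill: $189
Number of people: 5
Each pays: $189 / 5 = $37.80

$37.80


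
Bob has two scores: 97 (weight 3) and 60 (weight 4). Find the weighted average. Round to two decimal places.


Weighted sum:
3 x 97 + 4 x 60 = 531
Total weight:
3 + 4 = 7
Weighted average:
531 / 7 = 75.8571... ≈ 75.86

75.86


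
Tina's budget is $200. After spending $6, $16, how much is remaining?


Add up expenses:
$6 + $16 = $22
Subtract from budget:
$200 - $22 = $178

$178


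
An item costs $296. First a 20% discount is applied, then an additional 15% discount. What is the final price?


First discount:
20% of $296 = $59.20
Price after first discount:
$296 - $59.20 = $236.80
Second discount:
15% of $236.80 = $35.52
Final price:
$236.80 - $35.52 = $201.28

$201.28


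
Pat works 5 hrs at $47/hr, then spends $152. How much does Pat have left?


Calculate earnings:
5 x $47 = $235
Subtract spending:
$235 - $152 = $83

$83


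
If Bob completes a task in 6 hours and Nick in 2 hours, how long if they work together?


Bob's rate: 1/6 of the job per hour
Nick's rate: 1/2 of the job per hour
Combined rate: 1/6 + 1/2 = 2/3 per hour
Time = 1 / (2/3) = 3/2 = 1.5 hours

1.5 hours


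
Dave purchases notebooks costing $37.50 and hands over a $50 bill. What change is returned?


Start with the amount paid:
$50
Subtract the price:
$50 - $37.50 = $12.50

$12.50


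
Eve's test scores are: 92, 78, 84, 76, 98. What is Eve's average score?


Add the scores:
92 + 78 + 84 + 76 + 98 = 428
Divide by the number of tests:
428 / 5 = 85.6

85.6


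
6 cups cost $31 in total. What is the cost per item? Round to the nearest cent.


Total cost: $31
Number of items: 6
Unit price: $31 / 6 = $5.1666... ≈ $5.17

$5.17


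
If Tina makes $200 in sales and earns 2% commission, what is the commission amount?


Convert rate to decimal:
2% = 0.02
Multiply by sales:
$200 x 0.02 = $4

$4


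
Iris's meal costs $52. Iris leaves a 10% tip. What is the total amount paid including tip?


Calculate the tip:
10% of $52 = $5.20
Add tip to meal cost:
$52 + $5.20 = $57.20

$57.20


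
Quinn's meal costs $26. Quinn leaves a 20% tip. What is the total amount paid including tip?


Calculate the tip:
20% of $26 = $5.20
Add tip to meal cost:
$26 + $5.20 = $31.20

$31.20


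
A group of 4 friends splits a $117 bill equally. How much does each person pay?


Total bill: $117
Number of people: 4
Each pays: $117 / 4 = $29.25

$29.25


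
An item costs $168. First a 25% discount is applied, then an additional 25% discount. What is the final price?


First discount:
25% of $168 = $42
Price after first discount:
$168 - $42 = $126
Second discount:
25% of $126 = $31.50
Final price:
$126 - $31.50 = $94.50

$94.50


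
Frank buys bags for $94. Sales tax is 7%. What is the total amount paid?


Calculate the tax:
7% of $94 = $6.58
Add tax to price:
$94 + $6.58 = $100.58

$100.58


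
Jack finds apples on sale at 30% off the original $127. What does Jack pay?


Calculate the discount amount:
30% of $127 = $38.10
Subtract from original:
$127 - $38.10 = $88.90

$88.90


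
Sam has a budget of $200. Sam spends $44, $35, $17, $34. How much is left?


Add up expenses:
$44 + $35 + $17 + $34 = $130
Subtract from budget:
$200 - $130 = $70

$70


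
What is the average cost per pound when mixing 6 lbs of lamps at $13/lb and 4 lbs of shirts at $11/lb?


Cost of lamps:
6 x $13 = $78
Cost of shirts:
4 x $11 = $44
Total cost: $78 + $44 = $122
Total weight: 10 lbs
Average: $122 / 10 = $12.20/lb

$12.20/lb


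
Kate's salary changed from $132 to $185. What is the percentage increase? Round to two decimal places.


Find the absolute change:
|185 - 132| = 53
Divide by original and multiply by 100:
53 / 132 x 100 = 40.1515...% ≈ 40.15%

40.15%


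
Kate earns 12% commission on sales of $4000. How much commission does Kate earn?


Convert rate to decimal:
12% = 0.12
Multiply by sales:
$4000 x 0.12 = $480

$480


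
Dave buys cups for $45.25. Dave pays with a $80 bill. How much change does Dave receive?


Start with the amount paid:
$80
Subtract the price:
$80 - $45.25 = $34.75

$34.75


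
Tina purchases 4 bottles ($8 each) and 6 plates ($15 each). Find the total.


Cost of bottles:
4 x $8 = $32
Cost of plates:
6 x $15 = $90
Add both:
$32 + $90 = $122

$122


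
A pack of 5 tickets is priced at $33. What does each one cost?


Total cost: $33
Number of items: 5
Unit price: $33 / 5 = $6.60

$6.60


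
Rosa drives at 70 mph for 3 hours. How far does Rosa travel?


Use the formula: distance = speed x time
Speed = 70 mph, Time = 3 hours
70 x 3 = 210 miles

210 miles


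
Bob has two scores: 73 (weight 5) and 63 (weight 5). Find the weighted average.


Weighted sum:
5 x 73 + 5 x 63 = 680
Total weight:
5 + 5 = 10
Weighted average:
680 / 10 = 68

68


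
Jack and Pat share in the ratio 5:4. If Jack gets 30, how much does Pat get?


Find the multiplier:
30 / 5 = 6
Apply to Pat's share:
4 x 6 = 24

24


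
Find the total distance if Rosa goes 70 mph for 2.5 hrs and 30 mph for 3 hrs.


Leg 1 distance:
70 x 2.5 = 175 miles
Leg 2 distance:
30 x 3 = 90 miles
Total distance:
175 + 90 = 265 miles

265 miles


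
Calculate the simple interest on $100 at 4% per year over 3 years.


Use the formula I = P x R x T / 100
P x R x T = 100 x 4 x 3 = 1200
I = 1200 / 100 = $12

$12


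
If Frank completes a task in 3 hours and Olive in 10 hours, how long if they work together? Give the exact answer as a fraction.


Frank's rate: 1/3 of the job per hour
Olive's rate: 1/10 of the job per hour
Combined rate: 1/3 + 1/10 = 13/30 per hour
Time = 1 / (13/30) = 30/13 hours (≈ 2.31 hours)

30/13 hours
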